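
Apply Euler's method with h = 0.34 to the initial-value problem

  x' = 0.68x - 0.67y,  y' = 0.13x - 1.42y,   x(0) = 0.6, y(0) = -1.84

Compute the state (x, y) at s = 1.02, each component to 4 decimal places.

2.1120, -0.1487

Euler on (x,y): x_{n+1} = x_n + h·x', y_{n+1} = y_n + h·y'.
0.000000: (0.600000, -1.840000); f=(1.640800, 2.690800) → (1.157872, -0.925128)
0.340000: (1.157872, -0.925128); f=(1.407189, 1.464205) → (1.636316, -0.427298)
0.680000: (1.636316, -0.427298); f=(1.398985, 0.819485) → (2.111971, -0.148673)
(x(1.02), y(1.02)) ≈ (2.1120, -0.1487)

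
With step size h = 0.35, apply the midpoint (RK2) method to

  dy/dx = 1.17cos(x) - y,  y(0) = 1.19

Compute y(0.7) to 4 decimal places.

Midpoint: k1 = f(x_n, y_n); k2 = f(x_n + h/2, y_n + (h/2)·k1); y_{n+1} = y_n + h·k2.
x=0.000000, y=1.190000:
  k1 = f(0.000000, 1.190000) = -0.020000
  k2 = f(0.175000, 1.186500) = -0.034370
  y ← 1.190000 + 0.35·(-0.034370) = 1.177971
x=0.350000, y=1.177971:
  k1 = f(0.350000, 1.177971) = -0.078904
  k2 = f(0.525000, 1.164162) = -0.151733
  y ← 1.177971 + 0.35·(-0.151733) = 1.124864
y(0.7) ≈ 1.1249

1.1249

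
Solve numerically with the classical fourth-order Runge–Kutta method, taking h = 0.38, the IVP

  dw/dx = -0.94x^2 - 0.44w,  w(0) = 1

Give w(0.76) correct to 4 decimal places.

RK4: k1 = f(x_n, w_n); k2 = f(x_n + h/2, w_n + (h/2)·k1); k3 = f(x_n + h/2, w_n + (h/2)·k2); k4 = f(x_n + h, w_n + h·k3); w_{n+1} = w_n + (h/6)·(k1 + 2k2 + 2k3 + k4).
x=0.000000, w=1.000000:
  k1 = f(0.000000, 1.000000) = -0.440000
  k2 = f(0.190000, 0.916400) = -0.437150
  k3 = f(0.190000, 0.916941) = -0.437388
  k4 = f(0.380000, 0.833792) = -0.502605
  w ← 1.000000 + (0.38/6)·(k1 + 2k2 + 2k3 + k4) = 0.829527
x=0.380000, w=0.829527:
  k1 = f(0.380000, 0.829527) = -0.500728
  k2 = f(0.570000, 0.734389) = -0.628537
  k3 = f(0.570000, 0.710105) = -0.617852
  k4 = f(0.760000, 0.594743) = -0.804631
  w ← 0.829527 + (0.38/6)·(k1 + 2k2 + 2k3 + k4) = 0.588978
w(0.76) ≈ 0.5890

0.5890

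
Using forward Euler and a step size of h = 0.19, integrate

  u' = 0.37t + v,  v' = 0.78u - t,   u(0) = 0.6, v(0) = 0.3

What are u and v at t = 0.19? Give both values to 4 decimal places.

Euler on (u,v): u_{n+1} = u_n + h·u', v_{n+1} = v_n + h·v'.
0.000000: (0.600000, 0.300000); f=(0.300000, 0.468000) → (0.657000, 0.388920)
(u(0.19), v(0.19)) ≈ (0.6570, 0.3889)

0.6570, 0.3889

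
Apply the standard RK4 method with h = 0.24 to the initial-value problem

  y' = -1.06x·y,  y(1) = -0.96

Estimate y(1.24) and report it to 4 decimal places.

RK4: k1 = f(x_n, y_n); k2 = f(x_n + h/2, y_n + (h/2)·k1); k3 = f(x_n + h/2, y_n + (h/2)·k2); k4 = f(x_n + h, y_n + h·k3); y_{n+1} = y_n + (h/6)·(k1 + 2k2 + 2k3 + k4).
x=1.000000, y=-0.960000:
  k1 = f(1.000000, -0.960000) = 1.017600
  k2 = f(1.120000, -0.837888) = 0.994741
  k3 = f(1.120000, -0.840631) = 0.997997
  k4 = f(1.240000, -0.720481) = 0.947000
  y ← -0.960000 + (0.24/6)·(k1 + 2k2 + 2k3 + k4) = -0.721997
y(1.24) ≈ -0.7220

-0.7220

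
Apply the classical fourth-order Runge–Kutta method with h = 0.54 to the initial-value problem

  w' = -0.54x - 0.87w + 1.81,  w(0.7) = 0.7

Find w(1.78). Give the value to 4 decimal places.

RK4: k1 = f(x_n, w_n); k2 = f(x_n + h/2, w_n + (h/2)·k1); k3 = f(x_n + h/2, w_n + (h/2)·k2); k4 = f(x_n + h, w_n + h·k3); w_{n+1} = w_n + (h/6)·(k1 + 2k2 + 2k3 + k4).
x=0.700000, w=0.700000:
  k1 = f(0.700000, 0.700000) = 0.823000
  k2 = f(0.970000, 0.922210) = 0.483877
  k3 = f(0.970000, 0.830647) = 0.563537
  k4 = f(1.240000, 1.004310) = 0.266650
  w ← 0.700000 + (0.54/6)·(k1 + 2k2 + 2k3 + k4) = 0.986603
x=1.240000, w=0.986603:
  k1 = f(1.240000, 0.986603) = 0.282055
  k2 = f(1.510000, 1.062758) = 0.070000
  k3 = f(1.510000, 1.005503) = 0.119812
  k4 = f(1.780000, 1.051302) = -0.065832
  w ← 0.986603 + (0.54/6)·(k1 + 2k2 + 2k3 + k4) = 1.040229
w(1.78) ≈ 1.0402

1.0402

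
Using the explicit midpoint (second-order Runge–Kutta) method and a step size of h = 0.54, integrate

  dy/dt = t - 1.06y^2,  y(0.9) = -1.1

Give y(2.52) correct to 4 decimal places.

-1.6756

Midpoint: k1 = f(t_n, y_n); k2 = f(t_n + h/2, y_n + (h/2)·k1); y_{n+1} = y_n + h·k2.
t=0.900000, y=-1.100000:
  k1 = f(0.900000, -1.100000) = -0.382600
  k2 = f(1.170000, -1.203302) = -0.364812
  y ← -1.100000 + 0.54·(-0.364812) = -1.296998
t=1.440000, y=-1.296998:
  k1 = f(1.440000, -1.296998) = -0.343137
  k2 = f(1.710000, -1.389645) = -0.336981
  y ← -1.296998 + 0.54·(-0.336981) = -1.478968
t=1.980000, y=-1.478968:
  k1 = f(1.980000, -1.478968) = -0.338588
  k2 = f(2.250000, -1.570387) = -0.364082
  y ← -1.478968 + 0.54·(-0.364082) = -1.675573
y(2.52) ≈ -1.6756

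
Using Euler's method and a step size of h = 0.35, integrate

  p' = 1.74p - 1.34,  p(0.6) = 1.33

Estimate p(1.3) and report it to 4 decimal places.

2.2196

Euler: p_{n+1} = p_n + h·f(t_n, p_n).
t=0.600000, p=1.330000: f=0.974200 → p ← 1.330000 + 0.35·0.974200 = 1.670970
t=0.950000, p=1.670970: f=1.567488 → p ← 1.670970 + 0.35·1.567488 = 2.219591
p(1.3) ≈ 2.2196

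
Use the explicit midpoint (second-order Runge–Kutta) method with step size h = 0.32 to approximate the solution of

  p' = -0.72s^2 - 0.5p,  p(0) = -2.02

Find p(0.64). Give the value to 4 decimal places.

-1.5253

Midpoint: k1 = f(s_n, p_n); k2 = f(s_n + h/2, p_n + (h/2)·k1); p_{n+1} = p_n + h·k2.
s=0.000000, p=-2.020000:
  k1 = f(0.000000, -2.020000) = 1.010000
  k2 = f(0.160000, -1.858400) = 0.910768
  p ← -2.020000 + 0.32·0.910768 = -1.728554
s=0.320000, p=-1.728554:
  k1 = f(0.320000, -1.728554) = 0.790549
  k2 = f(0.480000, -1.602066) = 0.635145
  p ← -1.728554 + 0.32·0.635145 = -1.525308
p(0.64) ≈ -1.5253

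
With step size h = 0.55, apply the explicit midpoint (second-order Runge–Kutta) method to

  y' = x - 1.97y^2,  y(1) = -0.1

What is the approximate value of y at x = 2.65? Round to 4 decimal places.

0.9889

Midpoint: k1 = f(x_n, y_n); k2 = f(x_n + h/2, y_n + (h/2)·k1); y_{n+1} = y_n + h·k2.
x=1.000000, y=-0.100000:
  k1 = f(1.000000, -0.100000) = 0.980300
  k2 = f(1.275000, 0.169582) = 1.218346
  y ← -0.100000 + 0.55·1.218346 = 0.570090
x=1.550000, y=0.570090:
  k1 = f(1.550000, 0.570090) = 0.909744
  k2 = f(1.825000, 0.820270) = 0.499499
  y ← 0.570090 + 0.55·0.499499 = 0.844815
x=2.100000, y=0.844815:
  k1 = f(2.100000, 0.844815) = 0.693986
  k2 = f(2.375000, 1.035661) = 0.261989
  y ← 0.844815 + 0.55·0.261989 = 0.988909
y(2.65) ≈ 0.9889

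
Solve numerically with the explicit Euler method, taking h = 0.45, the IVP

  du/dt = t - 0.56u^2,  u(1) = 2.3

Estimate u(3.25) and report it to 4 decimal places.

Euler: u_{n+1} = u_n + h·f(t_n, u_n).
t=1.000000, u=2.300000: f=-1.962400 → u ← 2.300000 + 0.45·(-1.962400) = 1.416920
t=1.450000, u=1.416920: f=0.325709 → u ← 1.416920 + 0.45·0.325709 = 1.563489
t=1.900000, u=1.563489: f=0.531081 → u ← 1.563489 + 0.45·0.531081 = 1.802476
t=2.350000, u=1.802476: f=0.530606 → u ← 1.802476 + 0.45·0.530606 = 2.041248
t=2.800000, u=2.041248: f=0.466651 → u ← 2.041248 + 0.45·0.466651 = 2.251241
u(3.25) ≈ 2.2512

2.2512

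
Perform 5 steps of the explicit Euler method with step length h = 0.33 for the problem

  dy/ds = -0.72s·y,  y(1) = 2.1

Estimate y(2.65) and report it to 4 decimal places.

Euler: y_{n+1} = y_n + h·f(s_n, y_n).
s=1.000000, y=2.100000: f=-1.512000 → y ← 2.100000 + 0.33·(-1.512000) = 1.601040
s=1.330000, y=1.601040: f=-1.533156 → y ← 1.601040 + 0.33·(-1.533156) = 1.095099
s=1.660000, y=1.095099: f=-1.308862 → y ← 1.095099 + 0.33·(-1.308862) = 0.663174
s=1.990000, y=0.663174: f=-0.950196 → y ← 0.663174 + 0.33·(-0.950196) = 0.349610
s=2.320000, y=0.349610: f=-0.583988 → y ← 0.349610 + 0.33·(-0.583988) = 0.156894
y(2.65) ≈ 0.1569

0.1569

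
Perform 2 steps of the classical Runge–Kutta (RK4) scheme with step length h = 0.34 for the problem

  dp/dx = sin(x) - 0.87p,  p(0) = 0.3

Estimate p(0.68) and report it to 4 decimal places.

0.3499

RK4: k1 = f(x_n, p_n); k2 = f(x_n + h/2, p_n + (h/2)·k1); k3 = f(x_n + h/2, p_n + (h/2)·k2); k4 = f(x_n + h, p_n + h·k3); p_{n+1} = p_n + (h/6)·(k1 + 2k2 + 2k3 + k4).
x=0.000000, p=0.300000:
  k1 = f(0.000000, 0.300000) = -0.261000
  k2 = f(0.170000, 0.255630) = -0.053216
  k3 = f(0.170000, 0.290953) = -0.083947
  k4 = f(0.340000, 0.271458) = 0.097319
  p ← 0.300000 + (0.34/6)·(k1 + 2k2 + 2k3 + k4) = 0.275180
x=0.340000, p=0.275180:
  k1 = f(0.340000, 0.275180) = 0.094081
  k2 = f(0.510000, 0.291173) = 0.234856
  k3 = f(0.510000, 0.315105) = 0.214036
  k4 = f(0.680000, 0.347952) = 0.326075
  p ← 0.275180 + (0.34/6)·(k1 + 2k2 + 2k3 + k4) = 0.349863
p(0.68) ≈ 0.3499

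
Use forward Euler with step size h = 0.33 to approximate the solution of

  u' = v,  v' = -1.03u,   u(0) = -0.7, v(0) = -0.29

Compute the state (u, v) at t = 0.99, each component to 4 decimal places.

-0.7408, 0.4947

Euler on (u,v): u_{n+1} = u_n + h·u', v_{n+1} = v_n + h·v'.
0.000000: (-0.700000, -0.290000); f=(-0.290000, 0.721000) → (-0.795700, -0.052070)
0.330000: (-0.795700, -0.052070); f=(-0.052070, 0.819571) → (-0.812883, 0.218388)
0.660000: (-0.812883, 0.218388); f=(0.218388, 0.837270) → (-0.740815, 0.494687)
(u(0.99), v(0.99)) ≈ (-0.7408, 0.4947)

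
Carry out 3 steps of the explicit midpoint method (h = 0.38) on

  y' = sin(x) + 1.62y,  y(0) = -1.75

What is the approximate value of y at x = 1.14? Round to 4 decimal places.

-9.2207

Midpoint: k1 = f(x_n, y_n); k2 = f(x_n + h/2, y_n + (h/2)·k1); y_{n+1} = y_n + h·k2.
x=0.000000, y=-1.750000:
  k1 = f(0.000000, -1.750000) = -2.835000
  k2 = f(0.190000, -2.288650) = -3.518754
  y ← -1.750000 + 0.38·(-3.518754) = -3.087127
x=0.380000, y=-3.087127:
  k1 = f(0.380000, -3.087127) = -4.630225
  k2 = f(0.570000, -3.966869) = -5.886696
  y ← -3.087127 + 0.38·(-5.886696) = -5.324071
x=0.760000, y=-5.324071:
  k1 = f(0.760000, -5.324071) = -7.936074
  k2 = f(0.950000, -6.831925) = -10.254303
  y ← -5.324071 + 0.38·(-10.254303) = -9.220706
y(1.14) ≈ -9.2207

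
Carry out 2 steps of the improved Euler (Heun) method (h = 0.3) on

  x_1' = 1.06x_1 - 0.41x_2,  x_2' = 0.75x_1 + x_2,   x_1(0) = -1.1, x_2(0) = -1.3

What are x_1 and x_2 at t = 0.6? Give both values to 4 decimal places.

-1.4045, -3.1121

Heun on (x_1,x_2): k1 = f(t_n, state_n); k2 = f(t_n + h, state_n + h·k1); state_{n+1} = state_n + (h/2)·(k1 + k2).
0.000000: (-1.100000, -1.300000)
  k1 = (-0.633000, -2.125000)
  predictor → (-1.289900, -1.937500)
  k2 = (-0.572919, -2.904925)
  → (-1.280888, -2.054489)
0.300000: (-1.280888, -2.054489)
  k1 = (-0.515401, -3.015155)
  predictor → (-1.435508, -2.959035)
  k2 = (-0.308434, -4.035666)
  → (-1.404463, -3.112112)
(x_1(0.6), x_2(0.6)) ≈ (-1.4045, -3.1121)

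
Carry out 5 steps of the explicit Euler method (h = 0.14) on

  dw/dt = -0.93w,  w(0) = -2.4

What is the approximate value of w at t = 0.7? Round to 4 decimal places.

Euler: w_{n+1} = w_n + h·f(t_n, w_n).
t=0.000000, w=-2.400000: f=2.232000 → w ← -2.400000 + 0.14·2.232000 = -2.087520
t=0.140000, w=-2.087520: f=1.941394 → w ← -2.087520 + 0.14·1.941394 = -1.815725
t=0.280000, w=-1.815725: f=1.688624 → w ← -1.815725 + 0.14·1.688624 = -1.579318
t=0.420000, w=-1.579318: f=1.468765 → w ← -1.579318 + 0.14·1.468765 = -1.373690
t=0.560000, w=-1.373690: f=1.277532 → w ← -1.373690 + 0.14·1.277532 = -1.194836
w(0.7) ≈ -1.1948

-1.1948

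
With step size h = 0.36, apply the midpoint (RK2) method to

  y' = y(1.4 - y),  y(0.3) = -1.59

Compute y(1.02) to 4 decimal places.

-51.4784

Midpoint: k1 = f(t_n, y_n); k2 = f(t_n + h/2, y_n + (h/2)·k1); y_{n+1} = y_n + h·k2.
t=0.300000, y=-1.590000:
  k1 = f(0.300000, -1.590000) = -4.754100
  k2 = f(0.480000, -2.445738) = -9.405668
  y ← -1.590000 + 0.36·(-9.405668) = -4.976040
t=0.660000, y=-4.976040:
  k1 = f(0.660000, -4.976040) = -31.727434
  k2 = f(0.840000, -10.686978) = -129.173277
  y ← -4.976040 + 0.36·(-129.173277) = -51.478420
y(1.02) ≈ -51.4784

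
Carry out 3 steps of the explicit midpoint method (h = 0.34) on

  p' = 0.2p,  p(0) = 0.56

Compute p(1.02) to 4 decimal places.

Midpoint: k1 = f(x_n, p_n); k2 = f(x_n + h/2, p_n + (h/2)·k1); p_{n+1} = p_n + h·k2.
x=0.000000, p=0.560000:
  k1 = f(0.000000, 0.560000) = 0.112000
  k2 = f(0.170000, 0.579040) = 0.115808
  p ← 0.560000 + 0.34·0.115808 = 0.599375
x=0.340000, p=0.599375:
  k1 = f(0.340000, 0.599375) = 0.119875
  k2 = f(0.510000, 0.619753) = 0.123951
  p ← 0.599375 + 0.34·0.123951 = 0.641518
x=0.680000, p=0.641518:
  k1 = f(0.680000, 0.641518) = 0.128304
  k2 = f(0.850000, 0.663330) = 0.132666
  p ← 0.641518 + 0.34·0.132666 = 0.686624
p(1.02) ≈ 0.6866

0.6866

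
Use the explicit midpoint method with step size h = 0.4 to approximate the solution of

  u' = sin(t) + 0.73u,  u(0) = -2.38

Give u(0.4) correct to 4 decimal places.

Midpoint: k1 = f(t_n, u_n); k2 = f(t_n + h/2, u_n + (h/2)·k1); u_{n+1} = u_n + h·k2.
t=0.000000, u=-2.380000:
  k1 = f(0.000000, -2.380000) = -1.737400
  k2 = f(0.200000, -2.727480) = -1.792391
  u ← -2.380000 + 0.4·(-1.792391) = -3.096956
u(0.4) ≈ -3.0970

-3.0970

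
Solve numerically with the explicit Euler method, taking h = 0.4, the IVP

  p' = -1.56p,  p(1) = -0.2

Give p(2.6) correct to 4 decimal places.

Euler: p_{n+1} = p_n + h·f(x_n, p_n).
x=1.000000, p=-0.200000: f=0.312000 → p ← -0.200000 + 0.4·0.312000 = -0.075200
x=1.400000, p=-0.075200: f=0.117312 → p ← -0.075200 + 0.4·0.117312 = -0.028275
x=1.800000, p=-0.028275: f=0.044109 → p ← -0.028275 + 0.4·0.044109 = -0.010631
x=2.200000, p=-0.010631: f=0.016585 → p ← -0.010631 + 0.4·0.016585 = -0.003997
p(2.6) ≈ -0.0040

-0.0040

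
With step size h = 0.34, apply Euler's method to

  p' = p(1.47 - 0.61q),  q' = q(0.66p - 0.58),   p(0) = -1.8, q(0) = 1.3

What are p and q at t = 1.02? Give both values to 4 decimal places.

-4.5223, 0.0176

Euler on (p,q): p_{n+1} = p_n + h·p', q_{n+1} = q_n + h·q'.
0.000000: (-1.800000, 1.300000); f=(-1.218600, -2.298400) → (-2.214324, 0.518544)
0.340000: (-2.214324, 0.518544); f=(-2.554639, -1.058584) → (-3.082901, 0.158626)
0.680000: (-3.082901, 0.158626); f=(-4.233559, -0.414761) → (-4.522311, 0.017607)
(p(1.02), q(1.02)) ≈ (-4.5223, 0.0176)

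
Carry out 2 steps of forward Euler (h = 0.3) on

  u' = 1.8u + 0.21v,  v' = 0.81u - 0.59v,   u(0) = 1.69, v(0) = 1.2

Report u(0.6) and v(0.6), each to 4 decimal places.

4.2125, 1.8016

Euler on (u,v): u_{n+1} = u_n + h·u', v_{n+1} = v_n + h·v'.
0.000000: (1.690000, 1.200000); f=(3.294000, 0.660900) → (2.678200, 1.398270)
0.300000: (2.678200, 1.398270); f=(5.114397, 1.344363) → (4.212519, 1.801579)
(u(0.6), v(0.6)) ≈ (4.2125, 1.8016)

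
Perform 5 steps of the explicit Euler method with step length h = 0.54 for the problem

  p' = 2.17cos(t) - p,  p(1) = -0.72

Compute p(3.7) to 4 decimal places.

-1.7428

Euler: p_{n+1} = p_n + h·f(t_n, p_n).
t=1.000000, p=-0.720000: f=1.892456 → p ← -0.720000 + 0.54·1.892456 = 0.301926
t=1.540000, p=0.301926: f=-0.235109 → p ← 0.301926 + 0.54·(-0.235109) = 0.174968
t=2.080000, p=0.174968: f=-1.232804 → p ← 0.174968 + 0.54·(-1.232804) = -0.490746
t=2.620000, p=-0.490746: f=-1.390702 → p ← -0.490746 + 0.54·(-1.390702) = -1.241725
t=3.160000, p=-1.241725: f=-0.927907 → p ← -1.241725 + 0.54·(-0.927907) = -1.742795
p(3.7) ≈ -1.7428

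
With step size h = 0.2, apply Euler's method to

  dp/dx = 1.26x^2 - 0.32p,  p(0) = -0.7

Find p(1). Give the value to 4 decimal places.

Euler: p_{n+1} = p_n + h·f(x_n, p_n).
x=0.000000, p=-0.700000: f=0.224000 → p ← -0.700000 + 0.2·0.224000 = -0.655200
x=0.200000, p=-0.655200: f=0.260064 → p ← -0.655200 + 0.2·0.260064 = -0.603187
x=0.400000, p=-0.603187: f=0.394620 → p ← -0.603187 + 0.2·0.394620 = -0.524263
x=0.600000, p=-0.524263: f=0.621364 → p ← -0.524263 + 0.2·0.621364 = -0.399990
x=0.800000, p=-0.399990: f=0.934397 → p ← -0.399990 + 0.2·0.934397 = -0.213111
p(1) ≈ -0.2131

-0.2131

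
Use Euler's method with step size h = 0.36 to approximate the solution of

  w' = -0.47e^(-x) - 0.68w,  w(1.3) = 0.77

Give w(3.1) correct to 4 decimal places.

0.1247

Euler: w_{n+1} = w_n + h·f(x_n, w_n).
x=1.300000, w=0.770000: f=-0.651690 → w ← 0.770000 + 0.36·(-0.651690) = 0.535392
x=1.660000, w=0.535392: f=-0.453432 → w ← 0.535392 + 0.36·(-0.453432) = 0.372156
x=2.020000, w=0.372156: f=-0.315414 → w ← 0.372156 + 0.36·(-0.315414) = 0.258607
x=2.380000, w=0.258607: f=-0.219352 → w ← 0.258607 + 0.36·(-0.219352) = 0.179641
x=2.740000, w=0.179641: f=-0.152504 → w ← 0.179641 + 0.36·(-0.152504) = 0.124739
w(3.1) ≈ 0.1247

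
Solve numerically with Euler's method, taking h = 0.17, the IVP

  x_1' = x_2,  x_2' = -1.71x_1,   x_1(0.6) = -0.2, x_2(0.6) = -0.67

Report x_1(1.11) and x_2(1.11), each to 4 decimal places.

Euler on (x_1,x_2): x_1_{n+1} = x_1_n + h·x_1', x_2_{n+1} = x_2_n + h·x_2'.
0.600000: (-0.200000, -0.670000); f=(-0.670000, 0.342000) → (-0.313900, -0.611860)
0.770000: (-0.313900, -0.611860); f=(-0.611860, 0.536769) → (-0.417916, -0.520609)
0.940000: (-0.417916, -0.520609); f=(-0.520609, 0.714637) → (-0.506420, -0.399121)
(x_1(1.11), x_2(1.11)) ≈ (-0.5064, -0.3991)

-0.5064, -0.3991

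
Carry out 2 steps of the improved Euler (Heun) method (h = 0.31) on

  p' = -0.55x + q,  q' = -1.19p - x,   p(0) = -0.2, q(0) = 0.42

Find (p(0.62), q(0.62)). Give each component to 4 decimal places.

-0.0434, 0.2945

Heun on (p,q): k1 = f(x_n, state_n); k2 = f(x_n + h, state_n + h·k1); state_{n+1} = state_n + (h/2)·(k1 + k2).
0.000000: (-0.200000, 0.420000)
  k1 = (0.420000, 0.238000)
  predictor → (-0.069800, 0.493780)
  k2 = (0.323280, -0.226938)
  → (-0.084792, 0.421715)
0.310000: (-0.084792, 0.421715)
  k1 = (0.251215, -0.209098)
  predictor → (-0.006915, 0.356894)
  k2 = (0.015894, -0.611771)
  → (-0.043390, 0.294480)
(p(0.62), q(0.62)) ≈ (-0.0434, 0.2945)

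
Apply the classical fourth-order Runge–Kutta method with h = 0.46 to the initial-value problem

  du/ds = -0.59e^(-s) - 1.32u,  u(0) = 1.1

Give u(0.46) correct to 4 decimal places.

RK4: k1 = f(s_n, u_n); k2 = f(s_n + h/2, u_n + (h/2)·k1); k3 = f(s_n + h/2, u_n + (h/2)·k2); k4 = f(s_n + h, u_n + h·k3); u_{n+1} = u_n + (h/6)·(k1 + 2k2 + 2k3 + k4).
s=0.000000, u=1.100000:
  k1 = f(0.000000, 1.100000) = -2.042000
  k2 = f(0.230000, 0.630340) = -1.300824
  k3 = f(0.230000, 0.800811) = -1.525845
  k4 = f(0.460000, 0.398111) = -0.897964
  u ← 1.100000 + (0.46/6)·(k1 + 2k2 + 2k3 + k4) = 0.441180
u(0.46) ≈ 0.4412

0.4412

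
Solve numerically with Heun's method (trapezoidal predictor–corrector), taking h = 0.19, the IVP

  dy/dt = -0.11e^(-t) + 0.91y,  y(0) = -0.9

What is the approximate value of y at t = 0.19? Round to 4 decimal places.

-1.0900

Heun: k1 = f(t_n, y_n); k2 = f(t_n + h, y_n + h·k1); y_{n+1} = y_n + (h/2)·(k1 + k2).
t=0.000000, y=-0.900000:
  k1 = f(0.000000, -0.900000) = -0.929000
  k2 = f(0.190000, -1.076510) = -1.070590
  y ← -0.900000 + (0.19/2)·(-0.929000 + (-1.070590)) = -1.089961
y(0.19) ≈ -1.0900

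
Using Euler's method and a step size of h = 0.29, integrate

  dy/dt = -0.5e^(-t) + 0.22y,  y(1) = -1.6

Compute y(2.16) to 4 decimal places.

Euler: y_{n+1} = y_n + h·f(t_n, y_n).
t=1.000000, y=-1.600000: f=-0.535940 → y ← -1.600000 + 0.29·(-0.535940) = -1.755423
t=1.290000, y=-1.755423: f=-0.523828 → y ← -1.755423 + 0.29·(-0.523828) = -1.907333
t=1.580000, y=-1.907333: f=-0.522601 → y ← -1.907333 + 0.29·(-0.522601) = -2.058887
t=1.870000, y=-2.058887: f=-0.530017 → y ← -2.058887 + 0.29·(-0.530017) = -2.212592
y(2.16) ≈ -2.2126

-2.2126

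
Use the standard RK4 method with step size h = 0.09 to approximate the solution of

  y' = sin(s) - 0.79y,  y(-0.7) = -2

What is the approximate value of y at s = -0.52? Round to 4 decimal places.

-1.8306

RK4: k1 = f(s_n, y_n); k2 = f(s_n + h/2, y_n + (h/2)·k1); k3 = f(s_n + h/2, y_n + (h/2)·k2); k4 = f(s_n + h, y_n + h·k3); y_{n+1} = y_n + (h/6)·(k1 + 2k2 + 2k3 + k4).
s=-0.700000, y=-2.000000:
  k1 = f(-0.700000, -2.000000) = 0.935782
  k2 = f(-0.655000, -1.957890) = 0.937574
  k3 = f(-0.655000, -1.957809) = 0.937510
  k4 = f(-0.610000, -1.915624) = 0.940476
  y ← -2.000000 + (0.09/6)·(k1 + 2k2 + 2k3 + k4) = -1.915604
s=-0.610000, y=-1.915604:
  k1 = f(-0.610000, -1.915604) = 0.940459
  k2 = f(-0.565000, -1.873283) = 0.944478
  k3 = f(-0.565000, -1.873102) = 0.944335
  k4 = f(-0.520000, -1.830613) = 0.949305
  y ← -1.915604 + (0.09/6)·(k1 + 2k2 + 2k3 + k4) = -1.830593
y(-0.52) ≈ -1.8306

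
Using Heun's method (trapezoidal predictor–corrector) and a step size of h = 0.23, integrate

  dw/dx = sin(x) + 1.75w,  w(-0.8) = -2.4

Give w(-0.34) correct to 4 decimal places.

Heun: k1 = f(x_n, w_n); k2 = f(x_n + h, w_n + h·k1); w_{n+1} = w_n + (h/2)·(k1 + k2).
x=-0.800000, w=-2.400000:
  k1 = f(-0.800000, -2.400000) = -4.917356
  k2 = f(-0.570000, -3.530992) = -6.718868
  w ← -2.400000 + (0.23/2)·(-4.917356 + (-6.718868)) = -3.738166
x=-0.570000, w=-3.738166:
  k1 = f(-0.570000, -3.738166) = -7.081422
  k2 = f(-0.340000, -5.366893) = -9.725550
  w ← -3.738166 + (0.23/2)·(-7.081422 + (-9.725550)) = -5.670968
w(-0.34) ≈ -5.6710

-5.6710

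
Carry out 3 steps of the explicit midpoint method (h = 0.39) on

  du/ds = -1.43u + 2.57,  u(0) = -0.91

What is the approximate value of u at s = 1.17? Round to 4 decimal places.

Midpoint: k1 = f(s_n, u_n); k2 = f(s_n + h/2, u_n + (h/2)·k1); u_{n+1} = u_n + h·k2.
s=0.000000, u=-0.910000:
  k1 = f(0.000000, -0.910000) = 3.871300
  k2 = f(0.195000, -0.155097) = 2.791788
  u ← -0.910000 + 0.39·2.791788 = 0.178797
s=0.390000, u=0.178797:
  k1 = f(0.390000, 0.178797) = 2.314320
  k2 = f(0.585000, 0.630090) = 1.668972
  u ← 0.178797 + 0.39·1.668972 = 0.829696
s=0.780000, u=0.829696:
  k1 = f(0.780000, 0.829696) = 1.383534
  k2 = f(0.975000, 1.099485) = 0.997736
  u ← 0.829696 + 0.39·0.997736 = 1.218813
u(1.17) ≈ 1.2188

1.2188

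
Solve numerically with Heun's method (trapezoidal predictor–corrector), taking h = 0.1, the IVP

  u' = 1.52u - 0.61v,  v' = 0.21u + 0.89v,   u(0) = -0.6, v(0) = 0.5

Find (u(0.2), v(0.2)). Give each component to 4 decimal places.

Heun on (u,v): k1 = f(x_n, state_n); k2 = f(x_n + h, state_n + h·k1); state_{n+1} = state_n + (h/2)·(k1 + k2).
0.000000: (-0.600000, 0.500000)
  k1 = (-1.217000, 0.319000)
  predictor → (-0.721700, 0.531900)
  k2 = (-1.421443, 0.321834)
  → (-0.731922, 0.532042)
0.100000: (-0.731922, 0.532042)
  k1 = (-1.437067, 0.319813)
  predictor → (-0.875629, 0.564023)
  k2 = (-1.675010, 0.318098)
  → (-0.887526, 0.563937)
(u(0.2), v(0.2)) ≈ (-0.8875, 0.5639)

-0.8875, 0.5639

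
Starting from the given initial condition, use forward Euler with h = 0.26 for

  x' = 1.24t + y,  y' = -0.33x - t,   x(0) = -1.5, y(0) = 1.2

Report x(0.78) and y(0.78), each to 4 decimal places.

Euler on (x,y): x_{n+1} = x_n + h·x', y_{n+1} = y_n + h·y'.
0.000000: (-1.500000, 1.200000); f=(1.200000, 0.495000) → (-1.188000, 1.328700)
0.260000: (-1.188000, 1.328700); f=(1.651100, 0.132040) → (-0.758714, 1.363030)
0.520000: (-0.758714, 1.363030); f=(2.007830, -0.269624) → (-0.236678, 1.292928)
(x(0.78), y(0.78)) ≈ (-0.2367, 1.2929)

-0.2367, 1.2929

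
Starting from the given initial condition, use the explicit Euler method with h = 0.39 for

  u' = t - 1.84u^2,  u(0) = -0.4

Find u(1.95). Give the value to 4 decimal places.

Euler: u_{n+1} = u_n + h·f(t_n, u_n).
t=0.000000, u=-0.400000: f=-0.294400 → u ← -0.400000 + 0.39·(-0.294400) = -0.514816
t=0.390000, u=-0.514816: f=-0.097665 → u ← -0.514816 + 0.39·(-0.097665) = -0.552905
t=0.780000, u=-0.552905: f=0.217504 → u ← -0.552905 + 0.39·0.217504 = -0.468079
t=1.170000, u=-0.468079: f=0.766860 → u ← -0.468079 + 0.39·0.766860 = -0.169004
t=1.560000, u=-0.169004: f=1.507445 → u ← -0.169004 + 0.39·1.507445 = 0.418900
u(1.95) ≈ 0.4189

0.4189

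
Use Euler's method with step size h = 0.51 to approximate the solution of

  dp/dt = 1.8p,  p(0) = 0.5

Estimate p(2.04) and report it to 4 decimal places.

Euler: p_{n+1} = p_n + h·f(t_n, p_n).
t=0.000000, p=0.500000: f=0.900000 → p ← 0.500000 + 0.51·0.900000 = 0.959000
t=0.510000, p=0.959000: f=1.726200 → p ← 0.959000 + 0.51·1.726200 = 1.839362
t=1.020000, p=1.839362: f=3.310852 → p ← 1.839362 + 0.51·3.310852 = 3.527896
t=1.530000, p=3.527896: f=6.350213 → p ← 3.527896 + 0.51·6.350213 = 6.766505
p(2.04) ≈ 6.7665

6.7665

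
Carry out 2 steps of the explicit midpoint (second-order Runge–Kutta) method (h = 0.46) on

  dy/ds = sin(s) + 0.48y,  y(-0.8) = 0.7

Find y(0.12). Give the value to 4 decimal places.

0.6634

Midpoint: k1 = f(s_n, y_n); k2 = f(s_n + h/2, y_n + (h/2)·k1); y_{n+1} = y_n + h·k2.
s=-0.800000, y=0.700000:
  k1 = f(-0.800000, 0.700000) = -0.381356
  k2 = f(-0.570000, 0.612288) = -0.245734
  y ← 0.700000 + 0.46·(-0.245734) = 0.586962
s=-0.340000, y=0.586962:
  k1 = f(-0.340000, 0.586962) = -0.051745
  k2 = f(-0.110000, 0.575061) = 0.166251
  y ← 0.586962 + 0.46·0.166251 = 0.663438
y(0.12) ≈ 0.6634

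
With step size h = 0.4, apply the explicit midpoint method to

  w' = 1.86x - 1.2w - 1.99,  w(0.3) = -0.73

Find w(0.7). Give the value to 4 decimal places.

Midpoint: k1 = f(x_n, w_n); k2 = f(x_n + h/2, w_n + (h/2)·k1); w_{n+1} = w_n + h·k2.
x=0.300000, w=-0.730000:
  k1 = f(0.300000, -0.730000) = -0.556000
  k2 = f(0.500000, -0.841200) = -0.050560
  w ← -0.730000 + 0.4·(-0.050560) = -0.750224
w(0.7) ≈ -0.7502

-0.7502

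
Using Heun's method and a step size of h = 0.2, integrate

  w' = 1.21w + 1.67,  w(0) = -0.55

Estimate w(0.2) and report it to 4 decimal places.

-0.3248

Heun: k1 = f(t_n, w_n); k2 = f(t_n + h, w_n + h·k1); w_{n+1} = w_n + (h/2)·(k1 + k2).
t=0.000000, w=-0.550000:
  k1 = f(0.000000, -0.550000) = 1.004500
  k2 = f(0.200000, -0.349100) = 1.247589
  w ← -0.550000 + (0.2/2)·(1.004500 + 1.247589) = -0.324791
w(0.2) ≈ -0.3248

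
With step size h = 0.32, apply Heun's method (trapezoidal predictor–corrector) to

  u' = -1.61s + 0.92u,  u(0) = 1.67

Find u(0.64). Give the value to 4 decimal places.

Heun: k1 = f(s_n, u_n); k2 = f(s_n + h, u_n + h·k1); u_{n+1} = u_n + (h/2)·(k1 + k2).
s=0.000000, u=1.670000:
  k1 = f(0.000000, 1.670000) = 1.536400
  k2 = f(0.320000, 2.161648) = 1.473516
  u ← 1.670000 + (0.32/2)·(1.536400 + 1.473516) = 2.151587
s=0.320000, u=2.151587:
  k1 = f(0.320000, 2.151587) = 1.464260
  k2 = f(0.640000, 2.620150) = 1.380138
  u ← 2.151587 + (0.32/2)·(1.464260 + 1.380138) = 2.606690
u(0.64) ≈ 2.6067

2.6067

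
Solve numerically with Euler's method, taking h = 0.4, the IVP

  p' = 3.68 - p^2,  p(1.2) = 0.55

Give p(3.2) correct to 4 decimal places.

Euler: p_{n+1} = p_n + h·f(t_n, p_n).
t=1.200000, p=0.550000: f=3.377500 → p ← 0.550000 + 0.4·3.377500 = 1.901000
t=1.600000, p=1.901000: f=0.066199 → p ← 1.901000 + 0.4·0.066199 = 1.927480
t=2.000000, p=1.927480: f=-0.035178 → p ← 1.927480 + 0.4·(-0.035178) = 1.913409
t=2.400000, p=1.913409: f=0.018868 → p ← 1.913409 + 0.4·0.018868 = 1.920956
t=2.800000, p=1.920956: f=-0.010071 → p ← 1.920956 + 0.4·(-0.010071) = 1.916927
p(3.2) ≈ 1.9169

1.9169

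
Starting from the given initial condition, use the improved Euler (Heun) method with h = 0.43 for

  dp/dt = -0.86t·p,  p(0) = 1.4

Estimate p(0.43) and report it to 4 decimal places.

Heun: k1 = f(t_n, p_n); k2 = f(t_n + h, p_n + h·k1); p_{n+1} = p_n + (h/2)·(k1 + k2).
t=0.000000, p=1.400000:
  k1 = f(0.000000, 1.400000) = 0.000000
  k2 = f(0.430000, 1.400000) = -0.517720
  p ← 1.400000 + (0.43/2)·(0.000000 + (-0.517720)) = 1.288690
p(0.43) ≈ 1.2887

1.2887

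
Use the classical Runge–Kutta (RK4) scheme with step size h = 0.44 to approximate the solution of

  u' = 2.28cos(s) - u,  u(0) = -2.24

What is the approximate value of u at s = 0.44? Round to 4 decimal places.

RK4: k1 = f(s_n, u_n); k2 = f(s_n + h/2, u_n + (h/2)·k1); k3 = f(s_n + h/2, u_n + (h/2)·k2); k4 = f(s_n + h, u_n + h·k3); u_{n+1} = u_n + (h/6)·(k1 + 2k2 + 2k3 + k4).
s=0.000000, u=-2.240000:
  k1 = f(0.000000, -2.240000) = 4.520000
  k2 = f(0.220000, -1.245600) = 3.470646
  k3 = f(0.220000, -1.476458) = 3.701504
  k4 = f(0.440000, -0.611338) = 2.674172
  u ← -2.240000 + (0.44/6)·(k1 + 2k2 + 2k3 + k4) = -0.660512
u(0.44) ≈ -0.6605

-0.6605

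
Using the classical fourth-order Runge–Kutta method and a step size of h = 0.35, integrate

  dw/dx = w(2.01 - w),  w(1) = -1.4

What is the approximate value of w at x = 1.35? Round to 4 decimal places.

RK4: k1 = f(x_n, w_n); k2 = f(x_n + h/2, w_n + (h/2)·k1); k3 = f(x_n + h/2, w_n + (h/2)·k2); k4 = f(x_n + h, w_n + h·k3); w_{n+1} = w_n + (h/6)·(k1 + 2k2 + 2k3 + k4).
x=1.000000, w=-1.400000:
  k1 = f(1.000000, -1.400000) = -4.774000
  k2 = f(1.175000, -2.235450) = -9.490491
  k3 = f(1.175000, -3.060836) = -15.520997
  k4 = f(1.350000, -6.832349) = -60.414014
  w ← -1.400000 + (0.35/6)·(k1 + 2k2 + 2k3 + k4) = -8.120641
w(1.35) ≈ -8.1206

-8.1206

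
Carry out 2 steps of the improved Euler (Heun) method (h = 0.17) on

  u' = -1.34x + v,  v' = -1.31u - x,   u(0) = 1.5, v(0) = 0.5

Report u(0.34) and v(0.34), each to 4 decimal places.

1.4717, -0.2420

Heun on (u,v): k1 = f(x_n, state_n); k2 = f(x_n + h, state_n + h·k1); state_{n+1} = state_n + (h/2)·(k1 + k2).
0.000000: (1.500000, 0.500000)
  k1 = (0.500000, -1.965000)
  predictor → (1.585000, 0.165950)
  k2 = (-0.061850, -2.246350)
  → (1.537243, 0.142035)
0.170000: (1.537243, 0.142035)
  k1 = (-0.085765, -2.183788)
  predictor → (1.522663, -0.229209)
  k2 = (-0.684809, -2.334688)
  → (1.471744, -0.242035)
(u(0.34), v(0.34)) ≈ (1.4717, -0.2420)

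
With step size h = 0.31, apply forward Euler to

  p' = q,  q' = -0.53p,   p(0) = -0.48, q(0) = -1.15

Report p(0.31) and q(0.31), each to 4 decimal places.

Euler on (p,q): p_{n+1} = p_n + h·p', q_{n+1} = q_n + h·q'.
0.000000: (-0.480000, -1.150000); f=(-1.150000, 0.254400) → (-0.836500, -1.071136)
(p(0.31), q(0.31)) ≈ (-0.8365, -1.0711)

-0.8365, -1.0711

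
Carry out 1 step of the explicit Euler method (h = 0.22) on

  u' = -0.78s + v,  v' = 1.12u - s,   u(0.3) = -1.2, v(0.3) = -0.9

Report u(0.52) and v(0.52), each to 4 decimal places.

-1.4495, -1.2617

Euler on (u,v): u_{n+1} = u_n + h·u', v_{n+1} = v_n + h·v'.
0.300000: (-1.200000, -0.900000); f=(-1.134000, -1.644000) → (-1.449480, -1.261680)
(u(0.52), v(0.52)) ≈ (-1.4495, -1.2617)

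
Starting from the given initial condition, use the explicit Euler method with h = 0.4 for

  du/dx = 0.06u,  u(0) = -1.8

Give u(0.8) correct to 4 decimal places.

Euler: u_{n+1} = u_n + h·f(x_n, u_n).
x=0.000000, u=-1.800000: f=-0.108000 → u ← -1.800000 + 0.4·(-0.108000) = -1.843200
x=0.400000, u=-1.843200: f=-0.110592 → u ← -1.843200 + 0.4·(-0.110592) = -1.887437
u(0.8) ≈ -1.8874

-1.8874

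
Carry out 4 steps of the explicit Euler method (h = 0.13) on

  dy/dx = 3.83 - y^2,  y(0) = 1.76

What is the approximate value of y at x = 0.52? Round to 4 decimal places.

1.9444

Euler: y_{n+1} = y_n + h·f(x_n, y_n).
x=0.000000, y=1.760000: f=0.732400 → y ← 1.760000 + 0.13·0.732400 = 1.855212
x=0.130000, y=1.855212: f=0.388188 → y ← 1.855212 + 0.13·0.388188 = 1.905676
x=0.260000, y=1.905676: f=0.198397 → y ← 1.905676 + 0.13·0.198397 = 1.931468
x=0.390000, y=1.931468: f=0.099431 → y ← 1.931468 + 0.13·0.099431 = 1.944394
y(0.52) ≈ 1.9444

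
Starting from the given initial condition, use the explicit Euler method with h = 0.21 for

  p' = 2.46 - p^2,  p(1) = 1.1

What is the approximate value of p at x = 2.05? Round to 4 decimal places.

Euler: p_{n+1} = p_n + h·f(x_n, p_n).
x=1.000000, p=1.100000: f=1.250000 → p ← 1.100000 + 0.21·1.250000 = 1.362500
x=1.210000, p=1.362500: f=0.603594 → p ← 1.362500 + 0.21·0.603594 = 1.489255
x=1.420000, p=1.489255: f=0.242120 → p ← 1.489255 + 0.21·0.242120 = 1.540100
x=1.630000, p=1.540100: f=0.088092 → p ← 1.540100 + 0.21·0.088092 = 1.558599
x=1.840000, p=1.558599: f=0.030768 → p ← 1.558599 + 0.21·0.030768 = 1.565061
p(2.05) ≈ 1.5651

1.5651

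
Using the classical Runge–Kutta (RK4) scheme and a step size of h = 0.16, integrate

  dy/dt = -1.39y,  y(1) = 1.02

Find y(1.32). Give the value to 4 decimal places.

RK4: k1 = f(t_n, y_n); k2 = f(t_n + h/2, y_n + (h/2)·k1); k3 = f(t_n + h/2, y_n + (h/2)·k2); k4 = f(t_n + h, y_n + h·k3); y_{n+1} = y_n + (h/6)·(k1 + 2k2 + 2k3 + k4).
t=1.000000, y=1.020000:
  k1 = f(1.000000, 1.020000) = -1.417800
  k2 = f(1.080000, 0.906576) = -1.260141
  k3 = f(1.080000, 0.919189) = -1.277672
  k4 = f(1.160000, 0.815572) = -1.133646
  y ← 1.020000 + (0.16/6)·(k1 + 2k2 + 2k3 + k4) = 0.816611
t=1.160000, y=0.816611:
  k1 = f(1.160000, 0.816611) = -1.135090
  k2 = f(1.240000, 0.725804) = -1.008868
  k3 = f(1.240000, 0.735902) = -1.022904
  k4 = f(1.320000, 0.652947) = -0.907596
  y ← 0.816611 + (0.16/6)·(k1 + 2k2 + 2k3 + k4) = 0.653779
y(1.32) ≈ 0.6538

0.6538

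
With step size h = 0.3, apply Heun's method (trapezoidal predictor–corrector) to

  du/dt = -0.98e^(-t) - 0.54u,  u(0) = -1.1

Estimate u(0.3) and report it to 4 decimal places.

-1.1683

Heun: k1 = f(t_n, u_n); k2 = f(t_n + h, u_n + h·k1); u_{n+1} = u_n + (h/2)·(k1 + k2).
t=0.000000, u=-1.100000:
  k1 = f(0.000000, -1.100000) = -0.386000
  k2 = f(0.300000, -1.215800) = -0.069470
  u ← -1.100000 + (0.3/2)·(-0.386000 + (-0.069470)) = -1.168320
u(0.3) ≈ -1.1683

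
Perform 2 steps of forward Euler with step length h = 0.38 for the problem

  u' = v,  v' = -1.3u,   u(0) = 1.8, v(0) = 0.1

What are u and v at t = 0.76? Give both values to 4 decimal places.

1.5381, -1.6972

Euler on (u,v): u_{n+1} = u_n + h·u', v_{n+1} = v_n + h·v'.
0.000000: (1.800000, 0.100000); f=(0.100000, -2.340000) → (1.838000, -0.789200)
0.380000: (1.838000, -0.789200); f=(-0.789200, -2.389400) → (1.538104, -1.697172)
(u(0.76), v(0.76)) ≈ (1.5381, -1.6972)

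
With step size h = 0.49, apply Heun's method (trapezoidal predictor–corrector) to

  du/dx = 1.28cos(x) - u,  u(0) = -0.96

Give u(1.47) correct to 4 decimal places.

Heun: k1 = f(x_n, u_n); k2 = f(x_n + h, u_n + h·k1); u_{n+1} = u_n + (h/2)·(k1 + k2).
x=0.000000, u=-0.960000:
  k1 = f(0.000000, -0.960000) = 2.240000
  k2 = f(0.490000, 0.137600) = 0.991786
  u ← -0.960000 + (0.49/2)·(2.240000 + 0.991786) = -0.168212
x=0.490000, u=-0.168212:
  k1 = f(0.490000, -0.168212) = 1.297598
  k2 = f(0.980000, 0.467611) = 0.245378
  u ← -0.168212 + (0.49/2)·(1.297598 + 0.245378) = 0.209817
x=0.980000, u=0.209817:
  k1 = f(0.980000, 0.209817) = 0.503172
  k2 = f(1.470000, 0.456371) = -0.327570
  u ← 0.209817 + (0.49/2)·(0.503172 + (-0.327570)) = 0.252839
u(1.47) ≈ 0.2528

0.2528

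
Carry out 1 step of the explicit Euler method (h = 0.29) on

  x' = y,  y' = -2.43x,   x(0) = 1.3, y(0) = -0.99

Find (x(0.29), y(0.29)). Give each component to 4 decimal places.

Euler on (x,y): x_{n+1} = x_n + h·x', y_{n+1} = y_n + h·y'.
0.000000: (1.300000, -0.990000); f=(-0.990000, -3.159000) → (1.012900, -1.906110)
(x(0.29), y(0.29)) ≈ (1.0129, -1.9061)

1.0129, -1.9061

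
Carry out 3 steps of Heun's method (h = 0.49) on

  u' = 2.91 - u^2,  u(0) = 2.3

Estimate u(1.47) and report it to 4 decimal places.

1.9187

Heun: k1 = f(x_n, u_n); k2 = f(x_n + h, u_n + h·k1); u_{n+1} = u_n + (h/2)·(k1 + k2).
x=0.000000, u=2.300000:
  k1 = f(0.000000, 2.300000) = -2.380000
  k2 = f(0.490000, 1.133800) = 1.624498
  u ← 2.300000 + (0.49/2)·(-2.380000 + 1.624498) = 2.114902
x=0.490000, u=2.114902:
  k1 = f(0.490000, 2.114902) = -1.562810
  k2 = f(0.980000, 1.349125) = 1.089862
  u ← 2.114902 + (0.49/2)·(-1.562810 + 1.089862) = 1.999030
x=0.980000, u=1.999030:
  k1 = f(0.980000, 1.999030) = -1.086119
  k2 = f(1.470000, 1.466831) = 0.758406
  u ← 1.999030 + (0.49/2)·(-1.086119 + 0.758406) = 1.918740
u(1.47) ≈ 1.9187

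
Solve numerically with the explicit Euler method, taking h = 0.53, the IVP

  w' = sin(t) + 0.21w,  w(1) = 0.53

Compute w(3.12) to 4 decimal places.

Euler: w_{n+1} = w_n + h·f(t_n, w_n).
t=1.000000, w=0.530000: f=0.952771 → w ← 0.530000 + 0.53·0.952771 = 1.034969
t=1.530000, w=1.034969: f=1.216511 → w ← 1.034969 + 0.53·1.216511 = 1.679720
t=2.060000, w=1.679720: f=1.235448 → w ← 1.679720 + 0.53·1.235448 = 2.334507
t=2.590000, w=2.334507: f=1.014291 → w ← 2.334507 + 0.53·1.014291 = 2.872081
w(3.12) ≈ 2.8721

2.8721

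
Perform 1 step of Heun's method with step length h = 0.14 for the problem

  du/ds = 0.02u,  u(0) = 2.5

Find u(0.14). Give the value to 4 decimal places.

Heun: k1 = f(s_n, u_n); k2 = f(s_n + h, u_n + h·k1); u_{n+1} = u_n + (h/2)·(k1 + k2).
s=0.000000, u=2.500000:
  k1 = f(0.000000, 2.500000) = 0.050000
  k2 = f(0.140000, 2.507000) = 0.050140
  u ← 2.500000 + (0.14/2)·(0.050000 + 0.050140) = 2.507010
u(0.14) ≈ 2.5070

2.5070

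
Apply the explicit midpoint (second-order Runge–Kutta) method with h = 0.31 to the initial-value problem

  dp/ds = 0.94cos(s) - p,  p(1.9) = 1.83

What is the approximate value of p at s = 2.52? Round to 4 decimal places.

0.7266

Midpoint: k1 = f(s_n, p_n); k2 = f(s_n + h/2, p_n + (h/2)·k1); p_{n+1} = p_n + h·k2.
s=1.900000, p=1.830000:
  k1 = f(1.900000, 1.830000) = -2.133892
  k2 = f(2.055000, 1.499247) = -1.936820
  p ← 1.830000 + 0.31·(-1.936820) = 1.229586
s=2.210000, p=1.229586:
  k1 = f(2.210000, 1.229586) = -1.790349
  k2 = f(2.365000, 0.952082) = -1.622589
  p ← 1.229586 + 0.31·(-1.622589) = 0.726583
p(2.52) ≈ 0.7266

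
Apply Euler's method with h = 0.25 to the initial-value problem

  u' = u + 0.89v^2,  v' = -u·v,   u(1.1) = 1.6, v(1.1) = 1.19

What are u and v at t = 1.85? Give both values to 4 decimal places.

3.7792, 0.0746

Euler on (u,v): u_{n+1} = u_n + h·u', v_{n+1} = v_n + h·v'.
1.100000: (1.600000, 1.190000); f=(2.860329, -1.904000) → (2.315082, 0.714000)
1.350000: (2.315082, 0.714000); f=(2.768801, -1.652969) → (3.007282, 0.300758)
1.600000: (3.007282, 0.300758); f=(3.087788, -0.904464) → (3.779229, 0.074642)
(u(1.85), v(1.85)) ≈ (3.7792, 0.0746)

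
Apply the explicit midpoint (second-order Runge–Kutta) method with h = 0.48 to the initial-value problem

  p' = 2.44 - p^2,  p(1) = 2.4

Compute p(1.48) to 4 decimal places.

2.3375

Midpoint: k1 = f(x_n, p_n); k2 = f(x_n + h/2, p_n + (h/2)·k1); p_{n+1} = p_n + h·k2.
x=1.000000, p=2.400000:
  k1 = f(1.000000, 2.400000) = -3.320000
  k2 = f(1.240000, 1.603200) = -0.130250
  p ← 2.400000 + 0.48·(-0.130250) = 2.337480
p(1.48) ≈ 2.3375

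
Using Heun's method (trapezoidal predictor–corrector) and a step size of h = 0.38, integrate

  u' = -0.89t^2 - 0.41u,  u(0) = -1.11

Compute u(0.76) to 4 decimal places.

Heun: k1 = f(t_n, u_n); k2 = f(t_n + h, u_n + h·k1); u_{n+1} = u_n + (h/2)·(k1 + k2).
t=0.000000, u=-1.110000:
  k1 = f(0.000000, -1.110000) = 0.455100
  k2 = f(0.380000, -0.937062) = 0.255679
  u ← -1.110000 + (0.38/2)·(0.455100 + 0.255679) = -0.974952
t=0.380000, u=-0.974952:
  k1 = f(0.380000, -0.974952) = 0.271214
  k2 = f(0.760000, -0.871890) = -0.156589
  u ← -0.974952 + (0.38/2)·(0.271214 + (-0.156589)) = -0.953173
u(0.76) ≈ -0.9532

-0.9532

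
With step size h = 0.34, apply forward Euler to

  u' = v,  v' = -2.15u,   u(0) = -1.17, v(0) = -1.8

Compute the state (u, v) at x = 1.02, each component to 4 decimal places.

-1.9815, 1.8954

Euler on (u,v): u_{n+1} = u_n + h·u', v_{n+1} = v_n + h·v'.
0.000000: (-1.170000, -1.800000); f=(-1.800000, 2.515500) → (-1.782000, -0.944730)
0.340000: (-1.782000, -0.944730); f=(-0.944730, 3.831300) → (-2.103208, 0.357912)
0.680000: (-2.103208, 0.357912); f=(0.357912, 4.521898) → (-1.981518, 1.895357)
(u(1.02), v(1.02)) ≈ (-1.9815, 1.8954)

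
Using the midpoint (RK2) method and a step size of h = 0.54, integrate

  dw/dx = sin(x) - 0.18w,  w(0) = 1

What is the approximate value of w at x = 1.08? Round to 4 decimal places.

1.3319

Midpoint: k1 = f(x_n, w_n); k2 = f(x_n + h/2, w_n + (h/2)·k1); w_{n+1} = w_n + h·k2.
x=0.000000, w=1.000000:
  k1 = f(0.000000, 1.000000) = -0.180000
  k2 = f(0.270000, 0.951400) = 0.095479
  w ← 1.000000 + 0.54·0.095479 = 1.051559
x=0.540000, w=1.051559:
  k1 = f(0.540000, 1.051559) = 0.324855
  k2 = f(0.810000, 1.139270) = 0.519219
  w ← 1.051559 + 0.54·0.519219 = 1.331937
w(1.08) ≈ 1.3319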